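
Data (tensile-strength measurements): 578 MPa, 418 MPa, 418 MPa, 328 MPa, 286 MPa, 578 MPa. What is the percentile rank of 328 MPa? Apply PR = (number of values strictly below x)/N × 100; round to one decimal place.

N = 6.
Strictly below 328: 1. Equal to 328: 1.
PR = 1/6 × 100 = 16.7

16.7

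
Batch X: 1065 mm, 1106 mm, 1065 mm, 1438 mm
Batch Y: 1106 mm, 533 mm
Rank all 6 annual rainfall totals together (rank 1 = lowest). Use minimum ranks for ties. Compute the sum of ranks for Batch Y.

5

Sorted (ascending): 533, 1065, 1065, 1106, 1106, 1438
The 2 values of 1065 occupy positions 2–3 → each gets rank 2.
The 2 values of 1106 occupy positions 4–5 → each gets rank 4.
Batch Y values → pooled ranks: 1106→4, 533→1
Rank sum = 4 + 1 = 5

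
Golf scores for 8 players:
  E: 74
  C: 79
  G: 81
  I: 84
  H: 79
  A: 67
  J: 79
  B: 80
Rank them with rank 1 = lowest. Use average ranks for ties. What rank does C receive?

Sorted (ascending): 67, 74, 79, 79, 79, 80, 81, 84
The 3 values of 79 occupy positions 3–5 → average rank 4.
C has value 79 → rank 4.

4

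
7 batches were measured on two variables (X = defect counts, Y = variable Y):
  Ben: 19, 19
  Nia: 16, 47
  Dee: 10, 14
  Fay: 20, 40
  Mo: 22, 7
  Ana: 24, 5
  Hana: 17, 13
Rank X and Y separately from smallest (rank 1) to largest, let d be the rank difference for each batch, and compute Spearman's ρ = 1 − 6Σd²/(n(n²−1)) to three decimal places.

-0.571

Ranks of variable 1: 4, 2, 1, 5, 6, 7, 3
Ranks of variable 2: 5, 7, 4, 6, 2, 1, 3
d = r₁ − r₂: -1, -5, -3, -1, 4, 6, 0
d²: 1, 25, 9, 1, 16, 36, 0; Σd² = 88
ρ = 1 − 6·88/(7·48) = 1 − 528/336 = -0.571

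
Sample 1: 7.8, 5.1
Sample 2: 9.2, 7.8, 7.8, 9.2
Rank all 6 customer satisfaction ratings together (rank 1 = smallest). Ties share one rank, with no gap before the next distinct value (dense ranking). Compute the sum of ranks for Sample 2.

10

Sorted (ascending): 5.1, 7.8, 7.8, 7.8, 9.2, 9.2
The 3 values of 7.8 share dense rank 2.
The 2 values of 9.2 share dense rank 3.
Remaining distinct values take the next consecutive integers.
Sample 2 values → pooled ranks: 9.2→3, 7.8→2, 7.8→2, 9.2→3
Rank sum = 3 + 2 + 2 + 3 = 10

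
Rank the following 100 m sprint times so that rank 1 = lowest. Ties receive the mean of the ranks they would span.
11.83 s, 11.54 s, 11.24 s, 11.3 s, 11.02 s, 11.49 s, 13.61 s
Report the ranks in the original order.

6, 5, 2, 3, 1, 4, 7

Sorted (ascending): 11.02, 11.24, 11.3, 11.49, 11.54, 11.83, 13.61
No ties — each value takes its position as its rank.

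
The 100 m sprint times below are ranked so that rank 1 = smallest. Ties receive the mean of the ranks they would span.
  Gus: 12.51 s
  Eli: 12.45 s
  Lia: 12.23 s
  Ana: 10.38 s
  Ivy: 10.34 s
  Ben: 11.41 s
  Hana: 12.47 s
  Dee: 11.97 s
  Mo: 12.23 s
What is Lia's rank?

5.5

Sorted (ascending): 10.34, 10.38, 11.41, 11.97, 12.23, 12.23, 12.45, 12.47, 12.51
The 2 values of 12.23 occupy positions 5–6 → average rank (5+6)/2 = 5.5.
Lia has value 12.23 s → rank 5.5.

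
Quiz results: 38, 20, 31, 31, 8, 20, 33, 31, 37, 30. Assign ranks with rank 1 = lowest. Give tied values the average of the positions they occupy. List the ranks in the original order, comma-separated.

10, 2.5, 6, 6, 1, 2.5, 8, 6, 9, 4

Sorted (ascending): 8, 20, 20, 30, 31, 31, 31, 33, 37, 38
The 2 values of 20 occupy positions 2–3 → average rank (2+3)/2 = 2.5.
The 3 values of 31 occupy positions 5–7 → average rank 6.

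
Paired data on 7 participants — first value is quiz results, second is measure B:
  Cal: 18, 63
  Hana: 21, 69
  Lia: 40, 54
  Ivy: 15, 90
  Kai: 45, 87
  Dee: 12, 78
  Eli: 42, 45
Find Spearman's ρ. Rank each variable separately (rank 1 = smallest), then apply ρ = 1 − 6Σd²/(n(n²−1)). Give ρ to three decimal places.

-0.357

Ranks of variable 1: 3, 4, 5, 2, 7, 1, 6
Ranks of variable 2: 3, 4, 2, 7, 6, 5, 1
d = r₁ − r₂: 0, 0, 3, -5, 1, -4, 5
d²: 0, 0, 9, 25, 1, 16, 25; Σd² = 76
ρ = 1 − 6·76/(7·48) = 1 − 456/336 = -0.357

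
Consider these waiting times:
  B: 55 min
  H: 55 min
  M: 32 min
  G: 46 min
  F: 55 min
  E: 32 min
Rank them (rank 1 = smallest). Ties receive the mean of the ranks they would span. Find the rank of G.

3

Sorted (ascending): 32, 32, 46, 55, 55, 55
The 2 values of 32 occupy positions 1–2 → average rank (1+2)/2 = 1.5.
The 3 values of 55 occupy positions 4–6 → average rank 5.
G has value 46 min → rank 3.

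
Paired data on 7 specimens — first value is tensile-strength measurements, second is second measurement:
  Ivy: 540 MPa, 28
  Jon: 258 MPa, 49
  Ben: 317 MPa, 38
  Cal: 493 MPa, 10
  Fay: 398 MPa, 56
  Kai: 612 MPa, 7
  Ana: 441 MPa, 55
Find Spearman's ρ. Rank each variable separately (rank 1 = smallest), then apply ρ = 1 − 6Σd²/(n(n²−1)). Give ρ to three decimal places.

Ranks of variable 1: 6, 1, 2, 5, 3, 7, 4
Ranks of variable 2: 3, 5, 4, 2, 7, 1, 6
d = r₁ − r₂: 3, -4, -2, 3, -4, 6, -2
d²: 9, 16, 4, 9, 16, 36, 4; Σd² = 94
ρ = 1 − 6·94/(7·48) = 1 − 564/336 = -0.679

-0.679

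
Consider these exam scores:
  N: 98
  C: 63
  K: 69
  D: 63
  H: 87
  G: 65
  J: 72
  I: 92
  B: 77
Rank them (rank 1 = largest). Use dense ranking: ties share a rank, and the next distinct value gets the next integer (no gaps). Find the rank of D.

Sorted (descending): 98, 92, 87, 77, 72, 69, 65, 63, 63
The 2 values of 63 share dense rank 8.
Remaining distinct values take the next consecutive integers.
D has value 63 → rank 8.

8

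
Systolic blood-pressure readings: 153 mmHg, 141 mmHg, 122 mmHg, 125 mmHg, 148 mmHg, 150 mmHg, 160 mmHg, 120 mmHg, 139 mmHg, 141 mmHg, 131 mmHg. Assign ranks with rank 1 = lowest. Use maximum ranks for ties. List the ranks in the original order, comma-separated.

Sorted (ascending): 120, 122, 125, 131, 139, 141, 141, 148, 150, 153, 160
The 2 values of 141 occupy positions 6–7 → each gets rank 7.

10, 7, 2, 3, 8, 9, 11, 1, 5, 7, 4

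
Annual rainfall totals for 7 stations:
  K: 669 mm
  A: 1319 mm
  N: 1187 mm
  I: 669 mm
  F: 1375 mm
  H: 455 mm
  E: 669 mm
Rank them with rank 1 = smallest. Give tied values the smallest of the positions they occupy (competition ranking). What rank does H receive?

1

Sorted (ascending): 455, 669, 669, 669, 1187, 1319, 1375
The 3 values of 669 occupy positions 2–4 → each gets rank 2.
H has value 455 mm → rank 1.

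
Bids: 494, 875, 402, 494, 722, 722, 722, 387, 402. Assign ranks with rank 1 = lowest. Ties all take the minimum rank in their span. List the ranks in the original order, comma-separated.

Sorted (ascending): 387, 402, 402, 494, 494, 722, 722, 722, 875
The 2 values of 402 occupy positions 2–3 → each gets rank 2.
The 2 values of 494 occupy positions 4–5 → each gets rank 4.
The 3 values of 722 occupy positions 6–8 → each gets rank 6.

4, 9, 2, 4, 6, 6, 6, 1, 2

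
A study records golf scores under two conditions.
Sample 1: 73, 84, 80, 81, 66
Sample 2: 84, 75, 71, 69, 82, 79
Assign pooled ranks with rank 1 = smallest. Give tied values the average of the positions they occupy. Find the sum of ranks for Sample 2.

Sorted (ascending): 66, 69, 71, 73, 75, 79, 80, 81, 82, 84, 84
The 2 values of 84 occupy positions 10–11 → average rank (10+11)/2 = 10.5.
Sample 2 values → pooled ranks: 84→10.5, 75→5, 71→3, 69→2, 82→9, 79→6
Rank sum = 10.5 + 5 + 3 + 2 + 9 + 6 = 35.5

35.5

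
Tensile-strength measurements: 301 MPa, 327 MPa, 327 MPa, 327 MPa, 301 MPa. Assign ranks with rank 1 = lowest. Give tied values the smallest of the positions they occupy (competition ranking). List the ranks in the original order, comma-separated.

Sorted (ascending): 301, 301, 327, 327, 327
The 2 values of 301 occupy positions 1–2 → each gets rank 1.
The 3 values of 327 occupy positions 3–5 → each gets rank 3.

1, 3, 3, 3, 1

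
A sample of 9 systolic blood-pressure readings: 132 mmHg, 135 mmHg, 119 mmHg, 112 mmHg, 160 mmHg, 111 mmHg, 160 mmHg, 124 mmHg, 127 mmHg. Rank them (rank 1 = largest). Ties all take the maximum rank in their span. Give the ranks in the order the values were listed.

4, 3, 7, 8, 2, 9, 2, 6, 5

Sorted (descending): 160, 160, 135, 132, 127, 124, 119, 112, 111
The 2 values of 160 occupy positions 1–2 → each gets rank 2.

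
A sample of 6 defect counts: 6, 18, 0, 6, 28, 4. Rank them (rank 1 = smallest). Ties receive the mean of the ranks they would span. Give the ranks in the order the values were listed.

3.5, 5, 1, 3.5, 6, 2

Sorted (ascending): 0, 4, 6, 6, 18, 28
The 2 values of 6 occupy positions 3–4 → average rank (3+4)/2 = 3.5.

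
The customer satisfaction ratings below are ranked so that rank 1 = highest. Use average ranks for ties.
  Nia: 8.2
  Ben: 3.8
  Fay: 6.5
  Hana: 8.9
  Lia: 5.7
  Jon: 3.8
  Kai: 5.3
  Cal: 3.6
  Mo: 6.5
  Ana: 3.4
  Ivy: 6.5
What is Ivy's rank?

Sorted (descending): 8.9, 8.2, 6.5, 6.5, 6.5, 5.7, 5.3, 3.8, 3.8, 3.6, 3.4
The 3 values of 6.5 occupy positions 3–5 → average rank 4.
The 2 values of 3.8 occupy positions 8–9 → average rank (8+9)/2 = 8.5.
Ivy has value 6.5 → rank 4.

4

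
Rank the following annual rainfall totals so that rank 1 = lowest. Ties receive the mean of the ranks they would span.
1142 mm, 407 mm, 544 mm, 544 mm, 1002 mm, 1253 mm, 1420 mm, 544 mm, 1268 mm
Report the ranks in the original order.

Sorted (ascending): 407, 544, 544, 544, 1002, 1142, 1253, 1268, 1420
The 3 values of 544 occupy positions 2–4 → average rank 3.

6, 1, 3, 3, 5, 7, 9, 3, 8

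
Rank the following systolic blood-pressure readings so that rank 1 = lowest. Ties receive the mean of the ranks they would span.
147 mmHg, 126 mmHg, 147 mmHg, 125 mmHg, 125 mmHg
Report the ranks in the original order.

Sorted (ascending): 125, 125, 126, 147, 147
The 2 values of 125 occupy positions 1–2 → average rank (1+2)/2 = 1.5.
The 2 values of 147 occupy positions 4–5 → average rank (4+5)/2 = 4.5.

4.5, 3, 4.5, 1.5, 1.5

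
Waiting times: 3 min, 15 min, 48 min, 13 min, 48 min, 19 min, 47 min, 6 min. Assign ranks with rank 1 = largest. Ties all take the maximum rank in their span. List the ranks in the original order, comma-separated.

Sorted (descending): 48, 48, 47, 19, 15, 13, 6, 3
The 2 values of 48 occupy positions 1–2 → each gets rank 2.

8, 5, 2, 6, 2, 4, 3, 7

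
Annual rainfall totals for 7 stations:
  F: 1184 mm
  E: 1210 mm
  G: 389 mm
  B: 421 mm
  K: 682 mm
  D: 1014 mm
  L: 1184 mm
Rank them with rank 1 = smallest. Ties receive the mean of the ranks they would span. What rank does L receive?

5.5

Sorted (ascending): 389, 421, 682, 1014, 1184, 1184, 1210
The 2 values of 1184 occupy positions 5–6 → average rank (5+6)/2 = 5.5.
L has value 1184 mm → rank 5.5.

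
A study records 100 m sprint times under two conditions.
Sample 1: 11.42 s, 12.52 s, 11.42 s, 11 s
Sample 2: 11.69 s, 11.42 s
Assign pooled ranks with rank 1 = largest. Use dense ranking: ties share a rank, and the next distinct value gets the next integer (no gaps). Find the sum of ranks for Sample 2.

Sorted (descending): 12.52, 11.69, 11.42, 11.42, 11.42, 11
The 3 values of 11.42 share dense rank 3.
Remaining distinct values take the next consecutive integers.
Sample 2 values → pooled ranks: 11.69→2, 11.42→3
Rank sum = 2 + 3 = 5

5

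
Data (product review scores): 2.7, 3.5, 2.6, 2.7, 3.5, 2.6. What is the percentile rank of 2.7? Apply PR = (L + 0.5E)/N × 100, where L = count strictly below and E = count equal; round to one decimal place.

N = 6.
Strictly below 2.7: 2. Equal to 2.7: 2.
PR = (2 + 0.5·2)/6 × 100 = 50.0

50.0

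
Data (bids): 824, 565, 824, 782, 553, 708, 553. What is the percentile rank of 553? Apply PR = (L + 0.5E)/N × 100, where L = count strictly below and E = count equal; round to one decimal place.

14.3

N = 7.
Strictly below 553: 0. Equal to 553: 2.
PR = (0 + 0.5·2)/7 × 100 = 14.3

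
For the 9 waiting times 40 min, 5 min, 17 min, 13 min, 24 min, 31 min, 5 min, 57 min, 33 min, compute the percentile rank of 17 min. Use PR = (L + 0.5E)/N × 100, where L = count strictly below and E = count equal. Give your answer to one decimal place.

38.9

N = 9.
Strictly below 17: 3. Equal to 17: 1.
PR = (3 + 0.5·1)/9 × 100 = 38.9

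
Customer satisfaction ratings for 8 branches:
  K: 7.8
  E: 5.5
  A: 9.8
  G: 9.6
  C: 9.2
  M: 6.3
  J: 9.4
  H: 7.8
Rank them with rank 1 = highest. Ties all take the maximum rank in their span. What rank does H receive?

6

Sorted (descending): 9.8, 9.6, 9.4, 9.2, 7.8, 7.8, 6.3, 5.5
The 2 values of 7.8 occupy positions 5–6 → each gets rank 6.
H has value 7.8 → rank 6.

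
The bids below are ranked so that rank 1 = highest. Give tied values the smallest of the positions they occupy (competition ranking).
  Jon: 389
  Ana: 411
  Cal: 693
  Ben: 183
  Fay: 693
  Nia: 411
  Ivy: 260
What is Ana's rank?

3

Sorted (descending): 693, 693, 411, 411, 389, 260, 183
The 2 values of 693 occupy positions 1–2 → each gets rank 1.
The 2 values of 411 occupy positions 3–4 → each gets rank 3.
Ana has value 411 → rank 3.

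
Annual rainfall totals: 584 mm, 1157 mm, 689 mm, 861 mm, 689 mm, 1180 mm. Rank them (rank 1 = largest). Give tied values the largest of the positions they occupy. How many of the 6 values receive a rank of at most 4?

3

Sorted (descending): 1180, 1157, 861, 689, 689, 584
The 2 values of 689 occupy positions 4–5 → each gets rank 5.
Ranks ≤ 4: {1, 2, 3} → 3 values.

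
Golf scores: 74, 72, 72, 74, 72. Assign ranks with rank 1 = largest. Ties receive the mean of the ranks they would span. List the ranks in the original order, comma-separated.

Sorted (descending): 74, 74, 72, 72, 72
The 2 values of 74 occupy positions 1–2 → average rank (1+2)/2 = 1.5.
The 3 values of 72 occupy positions 3–5 → average rank 4.

1.5, 4, 4, 1.5, 4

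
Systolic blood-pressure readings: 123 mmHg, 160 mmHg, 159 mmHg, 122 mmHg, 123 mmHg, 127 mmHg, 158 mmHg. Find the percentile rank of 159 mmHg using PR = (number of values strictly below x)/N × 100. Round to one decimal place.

71.4

N = 7.
Strictly below 159: 5. Equal to 159: 1.
PR = 5/7 × 100 = 71.4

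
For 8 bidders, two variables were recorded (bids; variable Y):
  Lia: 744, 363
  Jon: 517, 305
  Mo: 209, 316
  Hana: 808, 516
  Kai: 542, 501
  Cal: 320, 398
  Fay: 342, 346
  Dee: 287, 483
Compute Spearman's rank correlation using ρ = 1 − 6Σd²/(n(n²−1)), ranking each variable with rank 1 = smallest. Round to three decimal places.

Ranks of variable 1: 7, 5, 1, 8, 6, 3, 4, 2
Ranks of variable 2: 4, 1, 2, 8, 7, 5, 3, 6
d = r₁ − r₂: 3, 4, -1, 0, -1, -2, 1, -4
d²: 9, 16, 1, 0, 1, 4, 1, 16; Σd² = 48
ρ = 1 − 6·48/(8·63) = 1 − 288/504 = 0.429

0.429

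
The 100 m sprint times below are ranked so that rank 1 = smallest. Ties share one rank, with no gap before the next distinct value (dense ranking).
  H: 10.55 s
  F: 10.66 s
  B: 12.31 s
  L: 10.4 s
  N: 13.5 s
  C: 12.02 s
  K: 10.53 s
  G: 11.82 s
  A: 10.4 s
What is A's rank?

Sorted (ascending): 10.4, 10.4, 10.53, 10.55, 10.66, 11.82, 12.02, 12.31, 13.5
The 2 values of 10.4 share dense rank 1.
Remaining distinct values take the next consecutive integers.
A has value 10.4 s → rank 1.

1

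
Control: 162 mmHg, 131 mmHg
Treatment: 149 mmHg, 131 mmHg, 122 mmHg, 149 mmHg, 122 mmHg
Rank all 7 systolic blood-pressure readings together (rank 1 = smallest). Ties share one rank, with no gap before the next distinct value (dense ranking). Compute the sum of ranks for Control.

Sorted (ascending): 122, 122, 131, 131, 149, 149, 162
The 2 values of 122 share dense rank 1.
The 2 values of 131 share dense rank 2.
The 2 values of 149 share dense rank 3.
Remaining distinct values take the next consecutive integers.
Control values → pooled ranks: 162→4, 131→2
Rank sum = 4 + 2 = 6

6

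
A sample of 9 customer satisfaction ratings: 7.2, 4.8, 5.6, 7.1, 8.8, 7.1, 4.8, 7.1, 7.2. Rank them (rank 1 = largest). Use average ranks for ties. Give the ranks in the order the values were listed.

Sorted (descending): 8.8, 7.2, 7.2, 7.1, 7.1, 7.1, 5.6, 4.8, 4.8
The 2 values of 7.2 occupy positions 2–3 → average rank (2+3)/2 = 2.5.
The 3 values of 7.1 occupy positions 4–6 → average rank 5.
The 2 values of 4.8 occupy positions 8–9 → average rank (8+9)/2 = 8.5.

2.5, 8.5, 7, 5, 1, 5, 8.5, 5, 2.5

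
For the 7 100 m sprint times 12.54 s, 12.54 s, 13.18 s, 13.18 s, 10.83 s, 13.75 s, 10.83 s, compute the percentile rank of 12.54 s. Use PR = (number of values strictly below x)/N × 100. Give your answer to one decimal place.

28.6

N = 7.
Strictly below 12.54: 2. Equal to 12.54: 2.
PR = 2/7 × 100 = 28.6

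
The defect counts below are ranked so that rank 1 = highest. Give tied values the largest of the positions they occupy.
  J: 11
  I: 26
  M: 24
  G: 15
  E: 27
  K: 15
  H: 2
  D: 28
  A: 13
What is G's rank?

Sorted (descending): 28, 27, 26, 24, 15, 15, 13, 11, 2
The 2 values of 15 occupy positions 5–6 → each gets rank 6.
G has value 15 → rank 6.

6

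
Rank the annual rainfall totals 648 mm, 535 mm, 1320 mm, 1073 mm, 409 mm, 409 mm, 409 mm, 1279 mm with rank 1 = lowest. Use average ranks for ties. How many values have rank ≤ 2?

3

Sorted (ascending): 409, 409, 409, 535, 648, 1073, 1279, 1320
The 3 values of 409 occupy positions 1–3 → average rank 2.
Ranks ≤ 2: {2, 2, 2} → 3 values.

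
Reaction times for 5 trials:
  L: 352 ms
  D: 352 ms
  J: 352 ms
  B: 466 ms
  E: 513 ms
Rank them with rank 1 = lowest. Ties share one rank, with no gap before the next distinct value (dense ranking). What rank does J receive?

Sorted (ascending): 352, 352, 352, 466, 513
The 3 values of 352 share dense rank 1.
Remaining distinct values take the next consecutive integers.
J has value 352 ms → rank 1.

1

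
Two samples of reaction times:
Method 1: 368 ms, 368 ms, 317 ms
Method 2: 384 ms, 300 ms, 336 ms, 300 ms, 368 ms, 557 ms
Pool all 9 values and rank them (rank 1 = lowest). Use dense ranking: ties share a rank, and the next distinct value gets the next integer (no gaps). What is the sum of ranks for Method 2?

Sorted (ascending): 300, 300, 317, 336, 368, 368, 368, 384, 557
The 2 values of 300 share dense rank 1.
The 3 values of 368 share dense rank 4.
Remaining distinct values take the next consecutive integers.
Method 2 values → pooled ranks: 384→5, 300→1, 336→3, 300→1, 368→4, 557→6
Rank sum = 5 + 1 + 3 + 1 + 4 + 6 = 20

20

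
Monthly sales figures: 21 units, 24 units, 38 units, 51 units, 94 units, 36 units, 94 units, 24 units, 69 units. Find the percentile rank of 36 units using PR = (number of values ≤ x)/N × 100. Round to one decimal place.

44.4

N = 9.
Strictly below 36: 3. Equal to 36: 1.
PR = 4/9 × 100 = 44.4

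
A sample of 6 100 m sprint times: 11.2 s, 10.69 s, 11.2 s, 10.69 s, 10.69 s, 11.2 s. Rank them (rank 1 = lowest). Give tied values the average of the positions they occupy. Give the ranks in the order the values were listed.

5, 2, 5, 2, 2, 5

Sorted (ascending): 10.69, 10.69, 10.69, 11.2, 11.2, 11.2
The 3 values of 10.69 occupy positions 1–3 → average rank 2.
The 3 values of 11.2 occupy positions 4–6 → average rank 5.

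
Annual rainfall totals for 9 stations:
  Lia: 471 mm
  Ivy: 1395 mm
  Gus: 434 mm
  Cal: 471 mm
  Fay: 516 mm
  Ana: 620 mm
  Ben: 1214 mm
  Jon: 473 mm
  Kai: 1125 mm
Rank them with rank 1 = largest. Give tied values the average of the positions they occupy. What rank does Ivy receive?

Sorted (descending): 1395, 1214, 1125, 620, 516, 473, 471, 471, 434
The 2 values of 471 occupy positions 7–8 → average rank (7+8)/2 = 7.5.
Ivy has value 1395 mm → rank 1.

1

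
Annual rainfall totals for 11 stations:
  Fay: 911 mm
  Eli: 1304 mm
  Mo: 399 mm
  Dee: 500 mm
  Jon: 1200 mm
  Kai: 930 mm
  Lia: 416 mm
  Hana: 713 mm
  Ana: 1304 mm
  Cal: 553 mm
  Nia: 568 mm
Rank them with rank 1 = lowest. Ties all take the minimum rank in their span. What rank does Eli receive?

10

Sorted (ascending): 399, 416, 500, 553, 568, 713, 911, 930, 1200, 1304, 1304
The 2 values of 1304 occupy positions 10–11 → each gets rank 10.
Eli has value 1304 mm → rank 10.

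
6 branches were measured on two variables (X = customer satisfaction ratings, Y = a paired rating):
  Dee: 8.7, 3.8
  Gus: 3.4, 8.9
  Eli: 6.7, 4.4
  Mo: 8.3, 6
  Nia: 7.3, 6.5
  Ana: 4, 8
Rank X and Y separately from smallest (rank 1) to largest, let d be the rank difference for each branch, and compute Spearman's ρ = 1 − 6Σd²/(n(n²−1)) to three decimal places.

-0.829

Ranks of variable 1: 6, 1, 3, 5, 4, 2
Ranks of variable 2: 1, 6, 2, 3, 4, 5
d = r₁ − r₂: 5, -5, 1, 2, 0, -3
d²: 25, 25, 1, 4, 0, 9; Σd² = 64
ρ = 1 − 6·64/(6·35) = 1 − 384/210 = -0.829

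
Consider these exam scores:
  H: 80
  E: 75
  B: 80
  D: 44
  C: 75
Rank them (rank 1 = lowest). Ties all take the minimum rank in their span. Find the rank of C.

2

Sorted (ascending): 44, 75, 75, 80, 80
The 2 values of 75 occupy positions 2–3 → each gets rank 2.
The 2 values of 80 occupy positions 4–5 → each gets rank 4.
C has value 75 → rank 2.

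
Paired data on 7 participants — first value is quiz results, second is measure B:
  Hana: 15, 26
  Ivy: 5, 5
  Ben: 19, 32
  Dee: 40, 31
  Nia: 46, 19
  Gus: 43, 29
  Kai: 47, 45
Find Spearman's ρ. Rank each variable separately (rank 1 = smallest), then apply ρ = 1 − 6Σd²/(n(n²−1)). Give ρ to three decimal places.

Ranks of variable 1: 2, 1, 3, 4, 6, 5, 7
Ranks of variable 2: 3, 1, 6, 5, 2, 4, 7
d = r₁ − r₂: -1, 0, -3, -1, 4, 1, 0
d²: 1, 0, 9, 1, 16, 1, 0; Σd² = 28
ρ = 1 − 6·28/(7·48) = 1 − 168/336 = 0.500

0.500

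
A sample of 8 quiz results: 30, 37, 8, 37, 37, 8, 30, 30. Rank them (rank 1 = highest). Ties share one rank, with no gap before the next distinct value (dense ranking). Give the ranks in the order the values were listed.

2, 1, 3, 1, 1, 3, 2, 2

Sorted (descending): 37, 37, 37, 30, 30, 30, 8, 8
The 3 values of 37 share dense rank 1.
The 3 values of 30 share dense rank 2.
The 2 values of 8 share dense rank 3.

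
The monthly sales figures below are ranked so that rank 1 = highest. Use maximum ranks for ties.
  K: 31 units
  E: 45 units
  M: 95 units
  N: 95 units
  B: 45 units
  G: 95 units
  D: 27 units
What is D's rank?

7

Sorted (descending): 95, 95, 95, 45, 45, 31, 27
The 3 values of 95 occupy positions 1–3 → each gets rank 3.
The 2 values of 45 occupy positions 4–5 → each gets rank 5.
D has value 27 units → rank 7.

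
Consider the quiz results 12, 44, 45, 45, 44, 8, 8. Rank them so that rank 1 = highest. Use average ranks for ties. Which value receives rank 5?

Sorted (descending): 45, 45, 44, 44, 12, 8, 8
The 2 values of 45 occupy positions 1–2 → average rank (1+2)/2 = 1.5.
The 2 values of 44 occupy positions 3–4 → average rank (3+4)/2 = 3.5.
The 2 values of 8 occupy positions 6–7 → average rank (6+7)/2 = 6.5.
Rank 5 → value 12.

12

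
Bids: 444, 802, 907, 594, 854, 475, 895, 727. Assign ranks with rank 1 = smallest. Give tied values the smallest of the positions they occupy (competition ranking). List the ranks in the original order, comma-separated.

1, 5, 8, 3, 6, 2, 7, 4

Sorted (ascending): 444, 475, 594, 727, 802, 854, 895, 907
No ties — each value takes its position as its rank.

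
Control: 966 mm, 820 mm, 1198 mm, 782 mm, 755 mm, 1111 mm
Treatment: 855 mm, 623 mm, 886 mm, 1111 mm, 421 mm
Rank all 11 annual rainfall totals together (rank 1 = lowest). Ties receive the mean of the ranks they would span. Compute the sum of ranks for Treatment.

25.5

Sorted (ascending): 421, 623, 755, 782, 820, 855, 886, 966, 1111, 1111, 1198
The 2 values of 1111 occupy positions 9–10 → average rank (9+10)/2 = 9.5.
Treatment values → pooled ranks: 855→6, 623→2, 886→7, 1111→9.5, 421→1
Rank sum = 6 + 2 + 7 + 9.5 + 1 = 25.5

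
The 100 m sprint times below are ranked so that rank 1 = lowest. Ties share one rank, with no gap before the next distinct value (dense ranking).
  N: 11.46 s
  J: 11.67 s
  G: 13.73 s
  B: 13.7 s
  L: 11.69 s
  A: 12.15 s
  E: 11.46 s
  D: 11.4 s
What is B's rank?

6

Sorted (ascending): 11.4, 11.46, 11.46, 11.67, 11.69, 12.15, 13.7, 13.73
The 2 values of 11.46 share dense rank 2.
Remaining distinct values take the next consecutive integers.
B has value 13.7 s → rank 6.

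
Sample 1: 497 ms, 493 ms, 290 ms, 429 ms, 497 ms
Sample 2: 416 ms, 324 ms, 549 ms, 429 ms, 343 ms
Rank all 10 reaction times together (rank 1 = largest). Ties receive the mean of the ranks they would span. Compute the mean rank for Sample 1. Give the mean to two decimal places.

4.90

Sorted (descending): 549, 497, 497, 493, 429, 429, 416, 343, 324, 290
The 2 values of 497 occupy positions 2–3 → average rank (2+3)/2 = 2.5.
The 2 values of 429 occupy positions 5–6 → average rank (5+6)/2 = 5.5.
Sample 1 values → pooled ranks: 497→2.5, 493→4, 290→10, 429→5.5, 497→2.5
Mean rank = (2.5 + 4 + 10 + 5.5 + 2.5) / 5 = 4.90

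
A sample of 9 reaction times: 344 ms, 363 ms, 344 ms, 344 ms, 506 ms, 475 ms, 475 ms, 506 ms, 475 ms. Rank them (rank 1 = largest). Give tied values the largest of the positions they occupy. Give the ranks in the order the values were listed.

9, 6, 9, 9, 2, 5, 5, 2, 5

Sorted (descending): 506, 506, 475, 475, 475, 363, 344, 344, 344
The 2 values of 506 occupy positions 1–2 → each gets rank 2.
The 3 values of 475 occupy positions 3–5 → each gets rank 5.
The 3 values of 344 occupy positions 7–9 → each gets rank 9.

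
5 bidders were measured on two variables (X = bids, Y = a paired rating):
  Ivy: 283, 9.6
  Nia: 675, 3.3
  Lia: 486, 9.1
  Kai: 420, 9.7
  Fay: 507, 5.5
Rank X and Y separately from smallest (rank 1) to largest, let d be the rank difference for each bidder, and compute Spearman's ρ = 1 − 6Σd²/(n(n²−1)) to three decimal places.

Ranks of variable 1: 1, 5, 3, 2, 4
Ranks of variable 2: 4, 1, 3, 5, 2
d = r₁ − r₂: -3, 4, 0, -3, 2
d²: 9, 16, 0, 9, 4; Σd² = 38
ρ = 1 − 6·38/(5·24) = 1 − 228/120 = -0.900

-0.900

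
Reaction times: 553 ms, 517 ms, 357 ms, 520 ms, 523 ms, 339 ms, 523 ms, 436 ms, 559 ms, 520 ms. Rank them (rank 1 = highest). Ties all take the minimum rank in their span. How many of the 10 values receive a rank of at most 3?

4

Sorted (descending): 559, 553, 523, 523, 520, 520, 517, 436, 357, 339
The 2 values of 523 occupy positions 3–4 → each gets rank 3.
The 2 values of 520 occupy positions 5–6 → each gets rank 5.
Ranks ≤ 3: {1, 2, 3, 3} → 4 values.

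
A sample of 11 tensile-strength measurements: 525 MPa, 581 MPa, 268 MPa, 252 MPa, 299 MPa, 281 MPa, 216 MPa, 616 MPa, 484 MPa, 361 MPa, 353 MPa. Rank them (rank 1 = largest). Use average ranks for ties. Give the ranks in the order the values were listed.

3, 2, 9, 10, 7, 8, 11, 1, 4, 5, 6

Sorted (descending): 616, 581, 525, 484, 361, 353, 299, 281, 268, 252, 216
No ties — each value takes its position as its rank.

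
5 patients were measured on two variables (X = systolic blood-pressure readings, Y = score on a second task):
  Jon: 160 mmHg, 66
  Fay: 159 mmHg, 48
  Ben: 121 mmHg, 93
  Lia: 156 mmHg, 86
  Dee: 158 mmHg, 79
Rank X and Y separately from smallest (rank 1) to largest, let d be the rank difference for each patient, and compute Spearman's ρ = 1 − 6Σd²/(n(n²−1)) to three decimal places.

Ranks of variable 1: 5, 4, 1, 2, 3
Ranks of variable 2: 2, 1, 5, 4, 3
d = r₁ − r₂: 3, 3, -4, -2, 0
d²: 9, 9, 16, 4, 0; Σd² = 38
ρ = 1 − 6·38/(5·24) = 1 − 228/120 = -0.900

-0.900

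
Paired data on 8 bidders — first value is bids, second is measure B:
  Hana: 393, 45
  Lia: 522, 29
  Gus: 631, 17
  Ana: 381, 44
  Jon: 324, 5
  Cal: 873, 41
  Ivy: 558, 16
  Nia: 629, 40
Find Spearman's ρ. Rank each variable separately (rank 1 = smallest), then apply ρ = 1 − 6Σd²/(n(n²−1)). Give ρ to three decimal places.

Ranks of variable 1: 3, 4, 7, 2, 1, 8, 5, 6
Ranks of variable 2: 8, 4, 3, 7, 1, 6, 2, 5
d = r₁ − r₂: -5, 0, 4, -5, 0, 2, 3, 1
d²: 25, 0, 16, 25, 0, 4, 9, 1; Σd² = 80
ρ = 1 − 6·80/(8·63) = 1 − 480/504 = 0.048

0.048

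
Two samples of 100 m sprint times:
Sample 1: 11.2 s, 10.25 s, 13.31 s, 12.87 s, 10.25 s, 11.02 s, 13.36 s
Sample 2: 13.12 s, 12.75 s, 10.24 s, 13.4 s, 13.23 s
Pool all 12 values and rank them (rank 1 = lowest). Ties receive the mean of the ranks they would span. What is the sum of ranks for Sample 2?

Sorted (ascending): 10.24, 10.25, 10.25, 11.02, 11.2, 12.75, 12.87, 13.12, 13.23, 13.31, 13.36, 13.4
The 2 values of 10.25 occupy positions 2–3 → average rank (2+3)/2 = 2.5.
Sample 2 values → pooled ranks: 13.12→8, 12.75→6, 10.24→1, 13.4→12, 13.23→9
Rank sum = 8 + 6 + 1 + 12 + 9 = 36

36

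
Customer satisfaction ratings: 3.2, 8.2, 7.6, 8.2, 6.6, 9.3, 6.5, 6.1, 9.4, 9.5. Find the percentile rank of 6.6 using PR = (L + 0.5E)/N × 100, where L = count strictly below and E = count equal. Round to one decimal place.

N = 10.
Strictly below 6.6: 3. Equal to 6.6: 1.
PR = (3 + 0.5·1)/10 × 100 = 35.0

35.0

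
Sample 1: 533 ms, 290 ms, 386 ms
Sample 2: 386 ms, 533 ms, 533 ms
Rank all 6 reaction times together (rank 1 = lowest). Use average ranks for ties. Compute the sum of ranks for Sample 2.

Sorted (ascending): 290, 386, 386, 533, 533, 533
The 2 values of 386 occupy positions 2–3 → average rank (2+3)/2 = 2.5.
The 3 values of 533 occupy positions 4–6 → average rank 5.
Sample 2 values → pooled ranks: 386→2.5, 533→5, 533→5
Rank sum = 2.5 + 5 + 5 = 12.5

12.5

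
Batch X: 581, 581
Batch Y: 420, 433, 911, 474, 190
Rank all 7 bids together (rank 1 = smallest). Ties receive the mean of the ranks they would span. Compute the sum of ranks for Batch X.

11

Sorted (ascending): 190, 420, 433, 474, 581, 581, 911
The 2 values of 581 occupy positions 5–6 → average rank (5+6)/2 = 5.5.
Batch X values → pooled ranks: 581→5.5, 581→5.5
Rank sum = 5.5 + 5.5 = 11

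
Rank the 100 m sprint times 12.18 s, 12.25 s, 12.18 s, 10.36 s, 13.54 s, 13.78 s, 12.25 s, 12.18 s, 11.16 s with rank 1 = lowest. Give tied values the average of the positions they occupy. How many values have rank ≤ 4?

5

Sorted (ascending): 10.36, 11.16, 12.18, 12.18, 12.18, 12.25, 12.25, 13.54, 13.78
The 3 values of 12.18 occupy positions 3–5 → average rank 4.
The 2 values of 12.25 occupy positions 6–7 → average rank (6+7)/2 = 6.5.
Ranks ≤ 4: {1, 2, 4, 4, 4} → 5 values.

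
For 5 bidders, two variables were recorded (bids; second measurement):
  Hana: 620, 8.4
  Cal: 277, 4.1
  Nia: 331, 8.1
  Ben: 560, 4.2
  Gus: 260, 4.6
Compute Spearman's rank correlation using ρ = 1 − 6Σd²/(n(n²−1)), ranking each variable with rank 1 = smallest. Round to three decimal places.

Ranks of variable 1: 5, 2, 3, 4, 1
Ranks of variable 2: 5, 1, 4, 2, 3
d = r₁ − r₂: 0, 1, -1, 2, -2
d²: 0, 1, 1, 4, 4; Σd² = 10
ρ = 1 − 6·10/(5·24) = 1 − 60/120 = 0.500

0.500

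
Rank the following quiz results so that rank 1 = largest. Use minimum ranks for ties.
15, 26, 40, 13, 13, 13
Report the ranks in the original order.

3, 2, 1, 4, 4, 4

Sorted (descending): 40, 26, 15, 13, 13, 13
The 3 values of 13 occupy positions 4–6 → each gets rank 4.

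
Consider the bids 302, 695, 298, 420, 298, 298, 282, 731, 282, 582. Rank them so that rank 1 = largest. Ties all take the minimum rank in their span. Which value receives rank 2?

695

Sorted (descending): 731, 695, 582, 420, 302, 298, 298, 298, 282, 282
The 3 values of 298 occupy positions 6–8 → each gets rank 6.
The 2 values of 282 occupy positions 9–10 → each gets rank 9.
Rank 2 → value 695.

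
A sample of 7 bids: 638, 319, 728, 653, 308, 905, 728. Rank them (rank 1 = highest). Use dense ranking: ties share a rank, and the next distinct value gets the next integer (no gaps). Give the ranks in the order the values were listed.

Sorted (descending): 905, 728, 728, 653, 638, 319, 308
The 2 values of 728 share dense rank 2.
Remaining distinct values take the next consecutive integers.

4, 5, 2, 3, 6, 1, 2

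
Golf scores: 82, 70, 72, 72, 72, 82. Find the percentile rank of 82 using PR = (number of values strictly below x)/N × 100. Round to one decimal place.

N = 6.
Strictly below 82: 4. Equal to 82: 2.
PR = 4/6 × 100 = 66.7

66.7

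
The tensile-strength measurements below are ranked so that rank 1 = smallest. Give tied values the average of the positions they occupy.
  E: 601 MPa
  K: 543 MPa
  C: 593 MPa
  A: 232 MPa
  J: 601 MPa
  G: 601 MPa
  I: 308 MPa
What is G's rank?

6

Sorted (ascending): 232, 308, 543, 593, 601, 601, 601
The 3 values of 601 occupy positions 5–7 → average rank 6.
G has value 601 MPa → rank 6.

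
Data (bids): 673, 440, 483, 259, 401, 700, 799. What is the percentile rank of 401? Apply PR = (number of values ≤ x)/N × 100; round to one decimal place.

28.6

N = 7.
Strictly below 401: 1. Equal to 401: 1.
PR = 2/7 × 100 = 28.6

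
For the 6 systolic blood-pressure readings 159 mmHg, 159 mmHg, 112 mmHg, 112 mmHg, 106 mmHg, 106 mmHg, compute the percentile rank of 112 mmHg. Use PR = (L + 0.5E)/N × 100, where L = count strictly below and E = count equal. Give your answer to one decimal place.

N = 6.
Strictly below 112: 2. Equal to 112: 2.
PR = (2 + 0.5·2)/6 × 100 = 50.0

50.0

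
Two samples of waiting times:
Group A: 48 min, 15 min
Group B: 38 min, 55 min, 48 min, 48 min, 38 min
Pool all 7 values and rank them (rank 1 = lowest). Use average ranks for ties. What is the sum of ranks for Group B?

22

Sorted (ascending): 15, 38, 38, 48, 48, 48, 55
The 2 values of 38 occupy positions 2–3 → average rank (2+3)/2 = 2.5.
The 3 values of 48 occupy positions 4–6 → average rank 5.
Group B values → pooled ranks: 38→2.5, 55→7, 48→5, 48→5, 38→2.5
Rank sum = 2.5 + 7 + 5 + 5 + 2.5 = 22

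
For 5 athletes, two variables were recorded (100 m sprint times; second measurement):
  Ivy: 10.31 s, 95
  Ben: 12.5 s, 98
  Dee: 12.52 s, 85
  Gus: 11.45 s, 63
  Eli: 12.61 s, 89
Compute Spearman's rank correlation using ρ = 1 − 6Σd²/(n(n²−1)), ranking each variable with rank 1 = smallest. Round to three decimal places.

Ranks of variable 1: 1, 3, 4, 2, 5
Ranks of variable 2: 4, 5, 2, 1, 3
d = r₁ − r₂: -3, -2, 2, 1, 2
d²: 9, 4, 4, 1, 4; Σd² = 22
ρ = 1 − 6·22/(5·24) = 1 − 132/120 = -0.100

-0.100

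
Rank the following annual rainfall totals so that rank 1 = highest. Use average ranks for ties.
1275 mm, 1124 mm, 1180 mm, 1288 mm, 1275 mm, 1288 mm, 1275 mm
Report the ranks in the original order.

Sorted (descending): 1288, 1288, 1275, 1275, 1275, 1180, 1124
The 2 values of 1288 occupy positions 1–2 → average rank (1+2)/2 = 1.5.
The 3 values of 1275 occupy positions 3–5 → average rank 4.

4, 7, 6, 1.5, 4, 1.5, 4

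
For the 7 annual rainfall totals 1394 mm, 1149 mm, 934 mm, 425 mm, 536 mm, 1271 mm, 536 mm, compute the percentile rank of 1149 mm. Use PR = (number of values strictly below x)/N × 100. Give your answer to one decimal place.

57.1

N = 7.
Strictly below 1149: 4. Equal to 1149: 1.
PR = 4/7 × 100 = 57.1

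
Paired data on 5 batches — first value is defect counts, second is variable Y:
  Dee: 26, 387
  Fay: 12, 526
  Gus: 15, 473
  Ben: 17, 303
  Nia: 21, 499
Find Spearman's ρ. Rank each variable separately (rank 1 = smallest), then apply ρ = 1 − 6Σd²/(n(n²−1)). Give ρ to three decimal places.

Ranks of variable 1: 5, 1, 2, 3, 4
Ranks of variable 2: 2, 5, 3, 1, 4
d = r₁ − r₂: 3, -4, -1, 2, 0
d²: 9, 16, 1, 4, 0; Σd² = 30
ρ = 1 − 6·30/(5·24) = 1 − 180/120 = -0.500

-0.500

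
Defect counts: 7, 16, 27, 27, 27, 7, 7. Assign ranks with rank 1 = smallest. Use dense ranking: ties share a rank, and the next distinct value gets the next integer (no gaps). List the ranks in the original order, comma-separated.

1, 2, 3, 3, 3, 1, 1

Sorted (ascending): 7, 7, 7, 16, 27, 27, 27
The 3 values of 7 share dense rank 1.
The 3 values of 27 share dense rank 3.
Remaining distinct values take the next consecutive integers.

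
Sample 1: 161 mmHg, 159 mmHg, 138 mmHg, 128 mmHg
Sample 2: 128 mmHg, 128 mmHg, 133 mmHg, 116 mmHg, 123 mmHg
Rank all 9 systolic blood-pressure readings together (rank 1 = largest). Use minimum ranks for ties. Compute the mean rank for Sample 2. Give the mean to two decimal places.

Sorted (descending): 161, 159, 138, 133, 128, 128, 128, 123, 116
The 3 values of 128 occupy positions 5–7 → each gets rank 5.
Sample 2 values → pooled ranks: 128→5, 128→5, 133→4, 116→9, 123→8
Mean rank = (5 + 5 + 4 + 9 + 8) / 5 = 6.20

6.20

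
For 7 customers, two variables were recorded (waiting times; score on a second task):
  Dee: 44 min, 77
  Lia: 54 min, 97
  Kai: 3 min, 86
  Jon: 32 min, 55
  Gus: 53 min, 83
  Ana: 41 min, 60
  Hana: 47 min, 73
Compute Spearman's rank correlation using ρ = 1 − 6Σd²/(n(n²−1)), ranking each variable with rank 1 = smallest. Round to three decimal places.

Ranks of variable 1: 4, 7, 1, 2, 6, 3, 5
Ranks of variable 2: 4, 7, 6, 1, 5, 2, 3
d = r₁ − r₂: 0, 0, -5, 1, 1, 1, 2
d²: 0, 0, 25, 1, 1, 1, 4; Σd² = 32
ρ = 1 − 6·32/(7·48) = 1 − 192/336 = 0.429

0.429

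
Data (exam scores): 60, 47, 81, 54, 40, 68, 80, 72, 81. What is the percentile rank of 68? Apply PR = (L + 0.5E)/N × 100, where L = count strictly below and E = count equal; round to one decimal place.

50.0

N = 9.
Strictly below 68: 4. Equal to 68: 1.
PR = (4 + 0.5·1)/9 × 100 = 50.0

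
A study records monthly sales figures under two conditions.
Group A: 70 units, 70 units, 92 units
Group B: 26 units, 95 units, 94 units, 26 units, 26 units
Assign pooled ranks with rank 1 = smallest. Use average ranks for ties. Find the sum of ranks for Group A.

15

Sorted (ascending): 26, 26, 26, 70, 70, 92, 94, 95
The 3 values of 26 occupy positions 1–3 → average rank 2.
The 2 values of 70 occupy positions 4–5 → average rank (4+5)/2 = 4.5.
Group A values → pooled ranks: 70→4.5, 70→4.5, 92→6
Rank sum = 4.5 + 4.5 + 6 = 15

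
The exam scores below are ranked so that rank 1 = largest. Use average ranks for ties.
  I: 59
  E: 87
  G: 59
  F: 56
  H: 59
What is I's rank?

Sorted (descending): 87, 59, 59, 59, 56
The 3 values of 59 occupy positions 2–4 → average rank 3.
I has value 59 → rank 3.

3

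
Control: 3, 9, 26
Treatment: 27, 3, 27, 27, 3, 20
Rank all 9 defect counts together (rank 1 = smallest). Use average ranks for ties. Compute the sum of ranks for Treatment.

33

Sorted (ascending): 3, 3, 3, 9, 20, 26, 27, 27, 27
The 3 values of 3 occupy positions 1–3 → average rank 2.
The 3 values of 27 occupy positions 7–9 → average rank 8.
Treatment values → pooled ranks: 27→8, 3→2, 27→8, 27→8, 3→2, 20→5
Rank sum = 8 + 2 + 8 + 8 + 2 + 5 = 33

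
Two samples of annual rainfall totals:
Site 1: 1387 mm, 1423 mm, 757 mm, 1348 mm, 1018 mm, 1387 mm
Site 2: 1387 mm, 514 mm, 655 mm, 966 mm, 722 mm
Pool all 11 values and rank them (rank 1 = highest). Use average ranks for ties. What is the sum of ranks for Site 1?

Sorted (descending): 1423, 1387, 1387, 1387, 1348, 1018, 966, 757, 722, 655, 514
The 3 values of 1387 occupy positions 2–4 → average rank 3.
Site 1 values → pooled ranks: 1387→3, 1423→1, 757→8, 1348→5, 1018→6, 1387→3
Rank sum = 3 + 1 + 8 + 5 + 6 + 3 = 26

26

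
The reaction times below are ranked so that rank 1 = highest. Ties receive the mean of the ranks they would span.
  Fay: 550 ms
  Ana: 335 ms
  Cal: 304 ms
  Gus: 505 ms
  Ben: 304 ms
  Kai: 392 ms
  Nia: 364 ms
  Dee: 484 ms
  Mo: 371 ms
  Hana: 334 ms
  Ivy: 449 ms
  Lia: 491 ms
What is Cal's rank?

11.5

Sorted (descending): 550, 505, 491, 484, 449, 392, 371, 364, 335, 334, 304, 304
The 2 values of 304 occupy positions 11–12 → average rank (11+12)/2 = 11.5.
Cal has value 304 ms → rank 11.5.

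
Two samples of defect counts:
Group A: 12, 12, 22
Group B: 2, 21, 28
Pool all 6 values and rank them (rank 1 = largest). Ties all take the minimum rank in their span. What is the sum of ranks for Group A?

Sorted (descending): 28, 22, 21, 12, 12, 2
The 2 values of 12 occupy positions 4–5 → each gets rank 4.
Group A values → pooled ranks: 12→4, 12→4, 22→2
Rank sum = 4 + 4 + 2 = 10

10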